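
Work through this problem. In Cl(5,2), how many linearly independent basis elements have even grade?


Even subalgebra dimension = 2^(n-1)
n = 5 + 2 = 7
2^(7 - 1) = 2^6 = 64
Verification: sum of C(7,k) for even k = 1 + 21 + 35 + 7 = 64
Result = 64


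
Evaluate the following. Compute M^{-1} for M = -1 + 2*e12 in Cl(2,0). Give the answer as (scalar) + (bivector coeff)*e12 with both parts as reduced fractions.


M = -1 + 2*e12, where e12^2 = -1.
Since M commutes with its reverse ~M = a - b*e12, M * ~M = a^2 - b^2*e12^2 = a^2 + b^2.
So M^{-1} = ~M / (a^2 + b^2) = (a - b*e12)/(a^2 + b^2).
a^2 + b^2 = 1 + 4 = 5
Scalar part = -1/5 = -1/5
Bivector coeff = -2/5 = -2/5
M^{-1} = -1/5 - 2/5*e12


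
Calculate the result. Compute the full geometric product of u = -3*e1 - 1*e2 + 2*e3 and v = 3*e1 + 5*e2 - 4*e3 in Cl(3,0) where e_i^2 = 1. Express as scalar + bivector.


In Cl(3,0): e_i^2 = 1, e_ie_j = -e_je_i for i != j.
Scalar part = u . v = (-3)*3 + (-1)*5 + 2*(-4)
= -9 + (-5) + (-8) = -22
e12 coeff = (-3)*5 - (-1)*3 = -15 - (-3) = -12
e13 coeff = (-3)*(-4) - 2*3 = 12 - 6 = 6
e23 coeff = (-1)*(-4) - 2*5 = 4 - 10 = -6
uv = -22 - 12*e12 + 6*e13 - 6*e23


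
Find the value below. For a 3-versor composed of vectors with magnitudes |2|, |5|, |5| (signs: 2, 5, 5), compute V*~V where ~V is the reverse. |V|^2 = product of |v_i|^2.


Each vector v_i has |v_i|^2 = s_i^2
Squared scales: 2^2 = 4, 5^2 = 25, 5^2 = 25
|V|^2 = 4 * 25 * 25
= 2500


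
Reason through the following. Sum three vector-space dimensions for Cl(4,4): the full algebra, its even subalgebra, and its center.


n = 4 + 4 = 8
Total dim = 2^8 = 256
Even subalgebra dim = 2^7 = 128
n is even, so center dim = 1
Sum = 256 + 128 + 1 = 385


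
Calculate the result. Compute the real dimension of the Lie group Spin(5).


Spin(n) double-covers SO(n); both have Lie algebra so(n) of dimension n(n-1)/2.
n = 5
n(n-1) = 5 * 4 = 20
dim Spin(5) = 20/2 = 10


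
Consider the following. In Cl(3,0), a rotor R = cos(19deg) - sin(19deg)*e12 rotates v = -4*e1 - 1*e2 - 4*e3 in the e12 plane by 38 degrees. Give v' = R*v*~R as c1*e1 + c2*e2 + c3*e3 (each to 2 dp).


Rotor R = cos(19deg) - sin(19deg)*e12
Rotation angle theta = 2 * 19 = 38 degrees in the e12 plane (e1 -> e2).
The component perpendicular to the plane (e3) is invariant: v'_3 = v3 = -4.00
cos(38deg) = 0.7880, sin(38deg) = 0.6157
v'_1 = v1*cos(theta) - v2*sin(theta) = -4*0.7880 - (-1)*0.6157 = -2.54
v'_2 = v1*sin(theta) + v2*cos(theta) = -4*0.6157 + (-1)*0.7880 = -3.25
v' = -2.54*e1 - 3.25*e2 - 4.00*e3


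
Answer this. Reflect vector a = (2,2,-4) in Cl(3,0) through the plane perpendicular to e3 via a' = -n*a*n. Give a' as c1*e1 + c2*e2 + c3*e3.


Reflection formula: a' = -n*a*n, with n = e3 (unit vector, n^2 = 1).
For reflection through hyperplane perp to e3:
The component along e3 flips sign, others stay.
a = (2, 2, -4)
a' = (2, 2, 4)
a' = 2*e1 + 2*e2 + 4*e3


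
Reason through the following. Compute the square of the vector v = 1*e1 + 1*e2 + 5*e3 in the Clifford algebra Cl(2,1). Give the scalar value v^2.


v^2 = sum of c_i^2 * e_i^2
Positive signature terms (e_i^2 = +1): 1^2 + 1^2 = 2
Negative signature terms (e_j^2 = -1): 5^2 = 25
v^2 = 2 - 25 = -23


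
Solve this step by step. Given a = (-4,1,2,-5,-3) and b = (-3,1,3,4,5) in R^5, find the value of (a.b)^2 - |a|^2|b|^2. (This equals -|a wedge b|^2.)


a . b = (-4)*(-3) + 1*1 + 2*3 + (-5)*4 + (-3)*5
= 12 + 1 + 6 + (-20) + (-15) = -16
|a|^2 = (-4)^2 + 1^2 + 2^2 + (-5)^2 + (-3)^2 = 55
|b|^2 = (-3)^2 + 1^2 + 3^2 + 4^2 + 5^2 = 60
(a.b)^2 = (-16)^2 = 256
|a|^2 * |b|^2 = 55 * 60 = 3300
Result = 256 - 3300 = -3044


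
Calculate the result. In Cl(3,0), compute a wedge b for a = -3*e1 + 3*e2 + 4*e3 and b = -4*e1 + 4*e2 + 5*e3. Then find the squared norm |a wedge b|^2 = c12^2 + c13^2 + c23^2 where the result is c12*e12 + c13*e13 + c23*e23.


a wedge b = (a1*b2 - a2*b1)*e12 + (a1*b3 - a3*b1)*e13 + (a2*b3 - a3*b2)*e23
e12 coeff: (-3)*4 - 3*(-4) = -12 - (-12) = 0
e13 coeff: (-3)*5 - 4*(-4) = -15 - (-16) = 1
e23 coeff: 3*5 - 4*4 = 15 - 16 = -1
|a wedge b|^2 = 0^2 + 1^2 + (-1)^2
= 0 + 1 + 1
= 2


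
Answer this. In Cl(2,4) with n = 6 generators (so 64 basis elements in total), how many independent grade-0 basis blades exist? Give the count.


Number of grade-k basis blades in Cl(p,q) with n = p + q is C(n, k).
n = 2 + 4 = 6
C(6, 0) = 6! / (0! * 6!)
= 720 / (1 * 720)
= 1


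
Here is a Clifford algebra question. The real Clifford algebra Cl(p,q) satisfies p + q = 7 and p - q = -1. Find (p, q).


We need p + q = 7 and p - q = -1.
Adding: 2p = 7 + (-1) = 6, so p = 3.
Then q = 7 - 3 = 4.
(p, q) = (3, 4)


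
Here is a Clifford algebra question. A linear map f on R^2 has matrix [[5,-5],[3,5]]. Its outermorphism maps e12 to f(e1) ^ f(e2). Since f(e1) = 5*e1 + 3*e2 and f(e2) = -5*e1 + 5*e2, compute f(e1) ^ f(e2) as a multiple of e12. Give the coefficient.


The outermorphism of a linear map f sends e1^e2 to f(e1)^f(e2).
f(e1) = 5*e1 + 3*e2
f(e2) = -5*e1 + 5*e2
f(e1) ^ f(e2) = (5*e1 + 3*e2) ^ (-5*e1 + 5*e2)
= 5*5*e12 + 3*(-5)*e21
= (25 - (-15))*e12
= 40*e12
Coefficient = 40


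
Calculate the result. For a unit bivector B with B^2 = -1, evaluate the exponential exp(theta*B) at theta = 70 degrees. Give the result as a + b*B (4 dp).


For a unit bivector B with B^2 = -1, the exponential series gives
e^(theta*B) = cos(theta) + sin(theta)*B (the GA analogue of Euler's formula).
theta = 70 degrees = 1.22173 rad
cos(70 deg) = 0.3420
sin(70 deg) = 0.9397
exp(theta*B) = 0.3420 + 0.9397*B


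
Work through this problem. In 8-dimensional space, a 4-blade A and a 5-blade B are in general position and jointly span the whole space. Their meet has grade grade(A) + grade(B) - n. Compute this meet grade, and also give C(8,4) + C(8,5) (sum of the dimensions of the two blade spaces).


Meet grade = grade(A) + grade(B) - n
= 4 + 5 - 8 = 1
C(8,4) = 70
C(8,5) = 56
dim_A + dim_B = 70 + 56 = 126


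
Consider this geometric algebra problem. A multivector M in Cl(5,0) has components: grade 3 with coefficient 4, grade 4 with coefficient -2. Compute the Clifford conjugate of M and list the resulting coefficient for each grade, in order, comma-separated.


Clifford conjugate sign for grade k: (-1)^(k(k+1)/2)
Grade 3: (-1)^(3*4/2) = (-1)^6 = 1, coeff 4 -> 4
Grade 4: (-1)^(4*5/2) = (-1)^10 = 1, coeff -2 -> -2
Conjugated coefficients: 4, -2


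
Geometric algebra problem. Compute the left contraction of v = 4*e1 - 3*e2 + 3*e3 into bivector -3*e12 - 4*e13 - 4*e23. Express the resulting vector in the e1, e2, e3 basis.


Left contraction v _| B = <vB>_1 (grade-1 part of the geometric product vB).
Using e1_|e12 = e2, e2_|e12 = -e1, e1_|e13 = e3, e3_|e13 = -e1, e2_|e23 = e3, e3_|e23 = -e2:
e1 coeff: -v2*b12 - v3*b13 = -(-3)*(-3) - (3)*(-4) = 3
e2 coeff: v1*b12 - v3*b23 = (4)*(-3) - (3)*(-4) = 0
e3 coeff: v1*b13 + v2*b23 = (4)*(-4) + (-3)*(-4) = -4
v _| B = 3*e1 + 0*e2 - 4*e3


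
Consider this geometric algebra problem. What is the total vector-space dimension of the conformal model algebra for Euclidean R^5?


The conformal model of R^5 uses Cl(6,1): the 5 Euclidean generators plus two extra orthogonal generators e+ (e+^2 = +1) and e- (e-^2 = -1), from which the null vectors e0, einf are built.
Number of generators m = 5 + 2 = 7.
dim Cl(p,q) = 2^m = 2^7 = 128


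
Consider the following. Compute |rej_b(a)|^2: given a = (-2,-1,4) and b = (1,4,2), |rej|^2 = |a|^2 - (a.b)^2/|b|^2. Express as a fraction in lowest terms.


|a|^2 = (-2)^2 + (-1)^2 + 4^2 = 21
|b|^2 = 1^2 + 4^2 + 2^2 = 21
a . b = (-2)*1 + (-1)*4 + 4*2 = 2
(a.b)^2 = 2^2 = 4
|rej|^2 = 21 - 4/21
= (441 - 4)/21
= 437/21
In lowest terms: 437/21


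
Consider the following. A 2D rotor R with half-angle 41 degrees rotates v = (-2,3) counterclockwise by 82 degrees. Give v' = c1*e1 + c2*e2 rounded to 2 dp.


Rotor R = cos(41deg) - sin(41deg)*e12
Rotation angle theta = 2 * 41 = 82 degrees
v' = R*v*~R rotates v by theta.
cos(82deg) = 0.1392, sin(82deg) = 0.9903
v'_1 = -2*cos(82deg) - 3*sin(82deg)
= -2*0.1392 - 3*0.9903
= -3.25
v'_2 = -2*sin(82deg) + 3*cos(82deg)
= -2*0.9903 + 3*0.1392
= -1.56
v' = -3.25*e1 - 1.56*e2


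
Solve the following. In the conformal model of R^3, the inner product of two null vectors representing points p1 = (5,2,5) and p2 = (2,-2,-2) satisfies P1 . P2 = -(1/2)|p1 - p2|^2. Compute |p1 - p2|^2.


p1 - p2 = (3, 4, 7)
|p1 - p2|^2 = 3^2 + 4^2 + 7^2
= 9 + 16 + 49
= 74


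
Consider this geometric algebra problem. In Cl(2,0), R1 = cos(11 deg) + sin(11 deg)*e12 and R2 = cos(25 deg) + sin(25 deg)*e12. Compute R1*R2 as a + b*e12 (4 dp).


Same-plane rotors commute and their half-angles add:
R1*R2 = cos(a1 + a2) + sin(a1 + a2)*e12.
a1 + a2 = 11 + 25 = 36 deg
cos(36 deg) = 0.8090
sin(36 deg) = 0.5878
R1*R2 = 0.8090 + 0.5878*e12


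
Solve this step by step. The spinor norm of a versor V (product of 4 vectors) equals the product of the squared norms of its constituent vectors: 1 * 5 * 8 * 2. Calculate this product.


Spinor norm N(V) = |v1|^2 * |v2|^2 * ... * |v4|^2
= 1 * 5 * 8 * 2
Running product: 1, 5, 40, 80
N(V) = 80


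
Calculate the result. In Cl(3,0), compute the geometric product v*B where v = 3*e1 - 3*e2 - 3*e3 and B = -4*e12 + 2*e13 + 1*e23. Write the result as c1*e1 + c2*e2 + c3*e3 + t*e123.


vB has grade-1 (vector) and grade-3 (trivector) parts: vB = (v _| B) + (v ^ B).
Vector part <vB>_1:
  e1: -v2*b12 - v3*b13 = -(-3)*(-4) - (-3)*(2) = -6
  e2: v1*b12 - v3*b23 = (3)*(-4) - (-3)*(1) = -9
  e3: v1*b13 + v2*b23 = (3)*(2) + (-3)*(1) = 3
Trivector part <vB>_3:
  e123: v1*b23 - v2*b13 + v3*b12 = (3)*(1) - (-3)*(2) + (-3)*(-4) = 21
vB = -6*e1 - 9*e2 + 3*e3 + 21*e123


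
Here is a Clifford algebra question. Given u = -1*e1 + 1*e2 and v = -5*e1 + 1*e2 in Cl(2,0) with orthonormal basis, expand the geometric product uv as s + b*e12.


Expand: (-1*e1 + 1*e2)(-5*e1 + 1*e2)
= (-1)*(-5)*e1e1 + (-1)*1*e1e2 + 1*(-5)*e2e1 + 1*1*e2e2
Using e1^2 = e2^2 = 1, e2e1 = -e1e2:
Scalar part s = (-1)*(-5) + 1*1 = 5 + 1 = 6
Bivector part b = (-1)*1 - 1*(-5) = -1 - (-5) = 4
uv = 6 + 4*e12


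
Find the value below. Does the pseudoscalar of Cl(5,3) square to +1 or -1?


The pseudoscalar I = e1...e_n (product of all n generators) of Cl(p,q) satisfies I^2 = (-1)^(q + n(n-1)/2).
p = 5, q = 3, n = p + q = 8
n(n-1)/2 = 8 * 7 / 2 = 28
Exponent = q + n(n-1)/2 = 3 + 28 = 31
I^2 = (-1)^31 = -1


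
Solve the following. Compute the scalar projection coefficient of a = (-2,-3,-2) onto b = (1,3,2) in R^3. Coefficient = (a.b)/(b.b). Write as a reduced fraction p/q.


Projection coefficient = (a . b) / (b . b)
a . b = (-2)*1 + (-3)*3 + (-2)*2
= -2 + (-9) + (-4) = -15
b . b = 1^2 + 3^2 + 2^2
= 1 + 9 + 4 = 14
Coefficient = -15/14
In lowest terms: -15/14


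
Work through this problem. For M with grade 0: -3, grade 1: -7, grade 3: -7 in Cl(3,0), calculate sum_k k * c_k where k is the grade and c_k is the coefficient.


Grade-weighted sum = sum of grade_k * coefficient_k
0*(-3) = 0
1*(-7) = -7
3*(-7) = -21
Total = 0 + (-7) + (-21) = -28


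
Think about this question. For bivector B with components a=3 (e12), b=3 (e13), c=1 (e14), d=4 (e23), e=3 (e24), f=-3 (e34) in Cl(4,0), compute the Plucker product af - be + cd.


Plucker relation: af - be + cd
a*f = 3*(-3) = -9
b*e = 3*3 = 9
c*d = 1*4 = 4
af - be + cd = -9 - 9 + 4
= -14


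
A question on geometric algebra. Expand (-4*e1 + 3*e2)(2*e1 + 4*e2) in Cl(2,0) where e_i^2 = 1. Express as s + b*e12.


Expand: (-4*e1 + 3*e2)(2*e1 + 4*e2)
= (-4)*2*e1e1 + (-4)*4*e1e2 + 3*2*e2e1 + 3*4*e2e2
Using e1^2 = e2^2 = 1, e2e1 = -e1e2:
Scalar part s = (-4)*2 + 3*4 = -8 + 12 = 4
Bivector part b = (-4)*4 - 3*2 = -16 - 6 = -22
uv = 4 - 22*e12


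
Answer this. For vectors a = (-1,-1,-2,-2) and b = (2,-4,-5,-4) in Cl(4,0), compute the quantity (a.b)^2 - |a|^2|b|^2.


a . b = (-1)*2 + (-1)*(-4) + (-2)*(-5) + (-2)*(-4)
= -2 + 4 + 10 + 8 = 20
|a|^2 = (-1)^2 + (-1)^2 + (-2)^2 + (-2)^2 = 10
|b|^2 = 2^2 + (-4)^2 + (-5)^2 + (-4)^2 = 61
(a.b)^2 = 20^2 = 400
|a|^2 * |b|^2 = 10 * 61 = 610
Result = 400 - 610 = -210


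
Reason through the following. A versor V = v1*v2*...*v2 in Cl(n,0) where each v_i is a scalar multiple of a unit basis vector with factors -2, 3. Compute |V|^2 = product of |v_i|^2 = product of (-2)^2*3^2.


Each vector v_i has |v_i|^2 = s_i^2
Squared scales: (-2)^2 = 4, 3^2 = 9
|V|^2 = 4 * 9
= 36


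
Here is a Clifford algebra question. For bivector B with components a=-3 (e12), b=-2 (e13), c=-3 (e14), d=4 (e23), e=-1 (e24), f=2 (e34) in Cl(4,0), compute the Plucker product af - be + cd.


Plucker relation: af - be + cd
a*f = (-3)*2 = -6
b*e = (-2)*(-1) = 2
c*d = (-3)*4 = -12
af - be + cd = -6 - 2 + (-12)
= -20


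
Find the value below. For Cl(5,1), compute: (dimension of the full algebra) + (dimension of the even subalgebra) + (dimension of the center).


n = 5 + 1 = 6
Total dim = 2^6 = 64
Even subalgebra dim = 2^5 = 32
n is even, so center dim = 1
Sum = 64 + 32 + 1 = 97


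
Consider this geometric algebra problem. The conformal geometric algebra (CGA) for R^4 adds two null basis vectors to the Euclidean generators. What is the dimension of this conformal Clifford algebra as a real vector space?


The conformal model of R^4 uses Cl(5,1): the 4 Euclidean generators plus two extra orthogonal generators e+ (e+^2 = +1) and e- (e-^2 = -1), from which the null vectors e0, einf are built.
Number of generators m = 4 + 2 = 6.
dim Cl(p,q) = 2^m = 2^6 = 64


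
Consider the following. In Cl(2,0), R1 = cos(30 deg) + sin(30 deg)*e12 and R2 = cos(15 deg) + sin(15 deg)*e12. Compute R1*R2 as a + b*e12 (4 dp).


Same-plane rotors commute and their half-angles add:
R1*R2 = cos(a1 + a2) + sin(a1 + a2)*e12.
a1 + a2 = 30 + 15 = 45 deg
cos(45 deg) = 0.7071
sin(45 deg) = 0.7071
R1*R2 = 0.7071 + 0.7071*e12


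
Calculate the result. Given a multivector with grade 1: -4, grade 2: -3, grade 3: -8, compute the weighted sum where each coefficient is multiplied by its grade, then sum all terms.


Grade-weighted sum = sum of grade_k * coefficient_k
1*(-4) = -4
2*(-3) = -6
3*(-8) = -24
Total = -4 + (-6) + (-24) = -34


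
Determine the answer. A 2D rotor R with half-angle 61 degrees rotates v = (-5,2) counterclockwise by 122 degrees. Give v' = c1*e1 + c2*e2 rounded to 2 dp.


Rotor R = cos(61deg) - sin(61deg)*e12
Rotation angle theta = 2 * 61 = 122 degrees
v' = R*v*~R rotates v by theta.
cos(122deg) = -0.5299, sin(122deg) = 0.8480
v'_1 = -5*cos(122deg) - 2*sin(122deg)
= -5*(-0.5299) - 2*0.8480
= 0.95
v'_2 = -5*sin(122deg) + 2*cos(122deg)
= -5*0.8480 + 2*(-0.5299)
= -5.30
v' = 0.95*e1 - 5.30*e2


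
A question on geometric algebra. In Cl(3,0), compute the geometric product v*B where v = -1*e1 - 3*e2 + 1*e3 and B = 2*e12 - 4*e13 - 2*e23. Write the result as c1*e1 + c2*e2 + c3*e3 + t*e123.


vB has grade-1 (vector) and grade-3 (trivector) parts: vB = (v _| B) + (v ^ B).
Vector part <vB>_1:
  e1: -v2*b12 - v3*b13 = -(-3)*(2) - (1)*(-4) = 10
  e2: v1*b12 - v3*b23 = (-1)*(2) - (1)*(-2) = 0
  e3: v1*b13 + v2*b23 = (-1)*(-4) + (-3)*(-2) = 10
Trivector part <vB>_3:
  e123: v1*b23 - v2*b13 + v3*b12 = (-1)*(-2) - (-3)*(-4) + (1)*(2) = -8
vB = 10*e1 + 0*e2 + 10*e3 - 8*e123


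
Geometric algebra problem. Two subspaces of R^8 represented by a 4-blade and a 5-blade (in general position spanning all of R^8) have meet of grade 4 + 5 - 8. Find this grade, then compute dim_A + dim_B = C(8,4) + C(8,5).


Meet grade = grade(A) + grade(B) - n
= 4 + 5 - 8 = 1
C(8,4) = 70
C(8,5) = 56
dim_A + dim_B = 70 + 56 = 126


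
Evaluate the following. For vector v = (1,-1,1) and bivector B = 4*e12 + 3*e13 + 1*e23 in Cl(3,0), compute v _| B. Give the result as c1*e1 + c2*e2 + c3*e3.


Left contraction v _| B = <vB>_1 (grade-1 part of the geometric product vB).
Using e1_|e12 = e2, e2_|e12 = -e1, e1_|e13 = e3, e3_|e13 = -e1, e2_|e23 = e3, e3_|e23 = -e2:
e1 coeff: -v2*b12 - v3*b13 = -(-1)*(4) - (1)*(3) = 1
e2 coeff: v1*b12 - v3*b23 = (1)*(4) - (1)*(1) = 3
e3 coeff: v1*b13 + v2*b23 = (1)*(3) + (-1)*(1) = 2
v _| B = 1*e1 + 3*e2 + 2*e3


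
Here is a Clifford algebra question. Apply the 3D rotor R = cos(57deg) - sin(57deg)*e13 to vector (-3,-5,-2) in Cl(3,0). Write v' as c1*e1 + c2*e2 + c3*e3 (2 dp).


Rotor R = cos(57deg) - sin(57deg)*e13
Rotation angle theta = 2 * 57 = 114 degrees in the e13 plane (e1 -> e3).
The component perpendicular to the plane (e2) is invariant: v'_2 = v2 = -5.00
cos(114deg) = -0.4067, sin(114deg) = 0.9135
v'_1 = v1*cos(theta) - v3*sin(theta) = -3*(-0.4067) - (-2)*0.9135 = 3.05
v'_3 = v1*sin(theta) + v3*cos(theta) = -3*0.9135 + (-2)*(-0.4067) = -1.93
v' = 3.05*e1 - 5.00*e2 - 1.93*e3


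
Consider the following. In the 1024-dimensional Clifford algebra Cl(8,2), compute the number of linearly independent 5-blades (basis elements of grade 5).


Number of grade-k basis blades in Cl(p,q) with n = p + q is C(n, k).
n = 8 + 2 = 10
C(10, 5) = 10! / (5! * 5!)
= 3628800 / (120 * 120)
= 252


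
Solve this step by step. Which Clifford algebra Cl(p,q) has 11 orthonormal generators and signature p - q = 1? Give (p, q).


We need p + q = 11 and p - q = 1.
Adding: 2p = 11 + 1 = 12, so p = 6.
Then q = 11 - 6 = 5.
(p, q) = (6, 5)


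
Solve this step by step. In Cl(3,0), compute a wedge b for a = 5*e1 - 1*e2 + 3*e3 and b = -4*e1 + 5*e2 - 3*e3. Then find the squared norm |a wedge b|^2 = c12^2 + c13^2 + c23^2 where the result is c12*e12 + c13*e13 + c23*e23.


a wedge b = (a1*b2 - a2*b1)*e12 + (a1*b3 - a3*b1)*e13 + (a2*b3 - a3*b2)*e23
e12 coeff: 5*5 - (-1)*(-4) = 25 - 4 = 21
e13 coeff: 5*(-3) - 3*(-4) = -15 - (-12) = -3
e23 coeff: (-1)*(-3) - 3*5 = 3 - 15 = -12
|a wedge b|^2 = 21^2 + (-3)^2 + (-12)^2
= 441 + 9 + 144
= 594


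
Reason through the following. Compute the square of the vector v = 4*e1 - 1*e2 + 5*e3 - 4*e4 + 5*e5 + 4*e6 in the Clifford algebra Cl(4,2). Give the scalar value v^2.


v^2 = sum of c_i^2 * e_i^2
Positive signature terms (e_i^2 = +1): 4^2 + (-1)^2 + 5^2 + (-4)^2 = 58
Negative signature terms (e_j^2 = -1): 5^2 + 4^2 = 41
v^2 = 58 - 41 = 17


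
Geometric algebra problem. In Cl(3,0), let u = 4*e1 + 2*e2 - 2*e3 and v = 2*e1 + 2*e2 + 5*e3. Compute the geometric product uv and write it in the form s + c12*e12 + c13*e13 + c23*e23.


In Cl(3,0): e_i^2 = 1, e_ie_j = -e_je_i for i != j.
Scalar part = u . v = 4*2 + 2*2 + (-2)*5
= 8 + 4 + (-10) = 2
e12 coeff = 4*2 - 2*2 = 8 - 4 = 4
e13 coeff = 4*5 - (-2)*2 = 20 - (-4) = 24
e23 coeff = 2*5 - (-2)*2 = 10 - (-4) = 14
uv = 2 + 4*e12 + 24*e13 + 14*e23


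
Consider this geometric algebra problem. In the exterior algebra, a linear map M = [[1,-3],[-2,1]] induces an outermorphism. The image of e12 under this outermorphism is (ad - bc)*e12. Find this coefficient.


The outermorphism of a linear map f sends e1^e2 to f(e1)^f(e2).
f(e1) = 1*e1 - 2*e2
f(e2) = -3*e1 + 1*e2
f(e1) ^ f(e2) = (1*e1 - 2*e2) ^ (-3*e1 + 1*e2)
= 1*1*e12 + (-2)*(-3)*e21
= (1 - 6)*e12
= -5*e12
Coefficient = -5


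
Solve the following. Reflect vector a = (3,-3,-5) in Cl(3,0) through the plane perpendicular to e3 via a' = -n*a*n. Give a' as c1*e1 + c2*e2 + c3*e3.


Reflection formula: a' = -n*a*n, with n = e3 (unit vector, n^2 = 1).
For reflection through hyperplane perp to e3:
The component along e3 flips sign, others stay.
a = (3, -3, -5)
a' = (3, -3, 5)
a' = 3*e1 - 3*e2 + 5*e3


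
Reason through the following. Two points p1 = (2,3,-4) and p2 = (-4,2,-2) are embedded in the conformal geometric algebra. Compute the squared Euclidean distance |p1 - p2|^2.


p1 - p2 = (6, 1, -2)
|p1 - p2|^2 = 6^2 + 1^2 + (-2)^2
= 36 + 1 + 4
= 41


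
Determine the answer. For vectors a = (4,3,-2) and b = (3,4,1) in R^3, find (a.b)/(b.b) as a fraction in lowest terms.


Projection coefficient = (a . b) / (b . b)
a . b = 4*3 + 3*4 + (-2)*1
= 12 + 12 + (-2) = 22
b . b = 3^2 + 4^2 + 1^2
= 9 + 16 + 1 = 26
Coefficient = 22/26
In lowest terms: 11/13


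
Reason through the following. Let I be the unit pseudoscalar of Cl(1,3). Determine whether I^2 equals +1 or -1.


The pseudoscalar I = e1...e_n (product of all n generators) of Cl(p,q) satisfies I^2 = (-1)^(q + n(n-1)/2).
p = 1, q = 3, n = p + q = 4
n(n-1)/2 = 4 * 3 / 2 = 6
Exponent = q + n(n-1)/2 = 3 + 6 = 9
I^2 = (-1)^9 = -1


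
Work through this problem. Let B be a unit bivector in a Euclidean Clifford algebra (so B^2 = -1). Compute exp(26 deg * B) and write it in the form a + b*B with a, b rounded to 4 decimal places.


For a unit bivector B with B^2 = -1, the exponential series gives
e^(theta*B) = cos(theta) + sin(theta)*B (the GA analogue of Euler's formula).
theta = 26 degrees = 0.453786 rad
cos(26 deg) = 0.8988
sin(26 deg) = 0.4384
exp(theta*B) = 0.8988 + 0.4384*B


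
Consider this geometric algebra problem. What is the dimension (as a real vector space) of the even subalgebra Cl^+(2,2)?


Even subalgebra dimension = 2^(n-1)
n = 2 + 2 = 4
2^(4 - 1) = 2^3 = 8
Verification: sum of C(4,k) for even k = 1 + 6 + 1 = 8
Result = 8


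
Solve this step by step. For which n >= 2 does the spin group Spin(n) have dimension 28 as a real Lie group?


dim Spin(n) = dim so(n) = n(n-1)/2.
Solve n(n-1)/2 = 28, i.e. n^2 - n - 56 = 0.
Discriminant = 1 + 8*28 = 225
n = (1 + sqrt(225))/2 = (1 + 15)/2 = 8


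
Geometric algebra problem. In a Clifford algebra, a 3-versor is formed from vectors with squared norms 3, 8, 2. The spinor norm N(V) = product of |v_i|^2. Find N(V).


Spinor norm N(V) = |v1|^2 * |v2|^2 * ... * |v3|^2
= 3 * 8 * 2
Running product: 3, 24, 48
N(V) = 48


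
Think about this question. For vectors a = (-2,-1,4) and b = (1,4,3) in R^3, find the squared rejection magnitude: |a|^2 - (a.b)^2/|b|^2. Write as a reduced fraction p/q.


|a|^2 = (-2)^2 + (-1)^2 + 4^2 = 21
|b|^2 = 1^2 + 4^2 + 3^2 = 26
a . b = (-2)*1 + (-1)*4 + 4*3 = 6
(a.b)^2 = 6^2 = 36
|rej|^2 = 21 - 36/26
= (546 - 36)/26
= 510/26
In lowest terms: 255/13


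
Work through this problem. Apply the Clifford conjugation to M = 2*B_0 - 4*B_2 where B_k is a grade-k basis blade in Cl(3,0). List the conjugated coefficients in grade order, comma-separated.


Clifford conjugate sign for grade k: (-1)^(k(k+1)/2)
Grade 0: (-1)^(0*1/2) = (-1)^0 = 1, coeff 2 -> 2
Grade 2: (-1)^(2*3/2) = (-1)^3 = -1, coeff -4 -> 4
Conjugated coefficients: 2, 4


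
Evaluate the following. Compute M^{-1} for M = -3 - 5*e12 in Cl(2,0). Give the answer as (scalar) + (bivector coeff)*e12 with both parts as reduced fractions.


M = -3 - 5*e12, where e12^2 = -1.
Since M commutes with its reverse ~M = a - b*e12, M * ~M = a^2 - b^2*e12^2 = a^2 + b^2.
So M^{-1} = ~M / (a^2 + b^2) = (a - b*e12)/(a^2 + b^2).
a^2 + b^2 = 9 + 25 = 34
Scalar part = -3/34 = -3/34
Bivector coeff = 5/34 = 5/34
M^{-1} = -3/34 + 5/34*e12


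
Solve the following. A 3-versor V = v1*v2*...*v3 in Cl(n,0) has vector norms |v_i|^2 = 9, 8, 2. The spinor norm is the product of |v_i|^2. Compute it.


Spinor norm N(V) = |v1|^2 * |v2|^2 * ... * |v3|^2
= 9 * 8 * 2
Running product: 9, 72, 144
N(V) = 144


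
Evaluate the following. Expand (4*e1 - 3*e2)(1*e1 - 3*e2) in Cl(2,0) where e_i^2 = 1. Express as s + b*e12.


Expand: (4*e1 - 3*e2)(1*e1 - 3*e2)
= 4*1*e1e1 + 4*(-3)*e1e2 + (-3)*1*e2e1 + (-3)*(-3)*e2e2
Using e1^2 = e2^2 = 1, e2e1 = -e1e2:
Scalar part s = 4*1 + (-3)*(-3) = 4 + 9 = 13
Bivector part b = 4*(-3) - (-3)*1 = -12 - (-3) = -9
uv = 13 - 9*e12


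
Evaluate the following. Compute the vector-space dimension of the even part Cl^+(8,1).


Even subalgebra dimension = 2^(n-1)
n = 8 + 1 = 9
2^(9 - 1) = 2^8 = 256
Verification: sum of C(9,k) for even k = 1 + 36 + 126 + 84 + 9 = 256
Result = 256


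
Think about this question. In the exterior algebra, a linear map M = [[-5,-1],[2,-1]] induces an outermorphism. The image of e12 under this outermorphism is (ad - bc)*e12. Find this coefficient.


The outermorphism of a linear map f sends e1^e2 to f(e1)^f(e2).
f(e1) = -5*e1 + 2*e2
f(e2) = -1*e1 - 1*e2
f(e1) ^ f(e2) = (-5*e1 + 2*e2) ^ (-1*e1 - 1*e2)
= (-5)*(-1)*e12 + 2*(-1)*e21
= (5 - (-2))*e12
= 7*e12
Coefficient = 7


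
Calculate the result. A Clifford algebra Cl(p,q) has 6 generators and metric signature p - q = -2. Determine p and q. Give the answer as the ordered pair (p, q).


We need p + q = 6 and p - q = -2.
Adding: 2p = 6 + (-2) = 4, so p = 2.
Then q = 6 - 2 = 4.
(p, q) = (2, 4)


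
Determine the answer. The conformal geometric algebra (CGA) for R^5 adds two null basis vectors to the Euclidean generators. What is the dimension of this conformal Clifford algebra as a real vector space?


The conformal model of R^5 uses Cl(6,1): the 5 Euclidean generators plus two extra orthogonal generators e+ (e+^2 = +1) and e- (e-^2 = -1), from which the null vectors e0, einf are built.
Number of generators m = 5 + 2 = 7.
dim Cl(p,q) = 2^m = 2^7 = 128


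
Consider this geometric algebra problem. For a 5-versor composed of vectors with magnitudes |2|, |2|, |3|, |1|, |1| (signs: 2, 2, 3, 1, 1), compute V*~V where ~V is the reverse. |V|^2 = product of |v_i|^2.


Each vector v_i has |v_i|^2 = s_i^2
Squared scales: 2^2 = 4, 2^2 = 4, 3^2 = 9, 1^2 = 1, 1^2 = 1
|V|^2 = 4 * 4 * 9 * 1 * 1
= 144


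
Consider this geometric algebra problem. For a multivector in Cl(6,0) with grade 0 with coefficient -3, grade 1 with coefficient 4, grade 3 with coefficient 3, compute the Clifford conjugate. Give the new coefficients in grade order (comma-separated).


Clifford conjugate sign for grade k: (-1)^(k(k+1)/2)
Grade 0: (-1)^(0*1/2) = (-1)^0 = 1, coeff -3 -> -3
Grade 1: (-1)^(1*2/2) = (-1)^1 = -1, coeff 4 -> -4
Grade 3: (-1)^(3*4/2) = (-1)^6 = 1, coeff 3 -> 3
Conjugated coefficients: -3, -4, 3


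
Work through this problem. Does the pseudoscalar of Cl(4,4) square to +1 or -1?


The pseudoscalar I = e1...e_n (product of all n generators) of Cl(p,q) satisfies I^2 = (-1)^(q + n(n-1)/2).
p = 4, q = 4, n = p + q = 8
n(n-1)/2 = 8 * 7 / 2 = 28
Exponent = q + n(n-1)/2 = 4 + 28 = 32
I^2 = (-1)^32 = +1


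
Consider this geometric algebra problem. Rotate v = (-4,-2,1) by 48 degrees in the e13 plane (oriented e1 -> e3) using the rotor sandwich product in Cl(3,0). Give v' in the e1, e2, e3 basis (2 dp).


Rotor R = cos(24deg) - sin(24deg)*e13
Rotation angle theta = 2 * 24 = 48 degrees in the e13 plane (e1 -> e3).
The component perpendicular to the plane (e2) is invariant: v'_2 = v2 = -2.00
cos(48deg) = 0.6691, sin(48deg) = 0.7431
v'_1 = v1*cos(theta) - v3*sin(theta) = -4*0.6691 - 1*0.7431 = -3.42
v'_3 = v1*sin(theta) + v3*cos(theta) = -4*0.7431 + 1*0.6691 = -2.30
v' = -3.42*e1 - 2.00*e2 - 2.30*e3


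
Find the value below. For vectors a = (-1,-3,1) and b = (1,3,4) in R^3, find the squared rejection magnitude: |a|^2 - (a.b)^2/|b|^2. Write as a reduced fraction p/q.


|a|^2 = (-1)^2 + (-3)^2 + 1^2 = 11
|b|^2 = 1^2 + 3^2 + 4^2 = 26
a . b = (-1)*1 + (-3)*3 + 1*4 = -6
(a.b)^2 = (-6)^2 = 36
|rej|^2 = 11 - 36/26
= (286 - 36)/26
= 250/26
In lowest terms: 125/13


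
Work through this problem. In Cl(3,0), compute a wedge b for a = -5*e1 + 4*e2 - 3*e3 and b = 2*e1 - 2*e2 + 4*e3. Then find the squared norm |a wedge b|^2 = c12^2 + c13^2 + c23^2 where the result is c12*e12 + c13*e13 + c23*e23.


a wedge b = (a1*b2 - a2*b1)*e12 + (a1*b3 - a3*b1)*e13 + (a2*b3 - a3*b2)*e23
e12 coeff: (-5)*(-2) - 4*2 = 10 - 8 = 2
e13 coeff: (-5)*4 - (-3)*2 = -20 - (-6) = -14
e23 coeff: 4*4 - (-3)*(-2) = 16 - 6 = 10
|a wedge b|^2 = 2^2 + (-14)^2 + 10^2
= 4 + 196 + 100
= 300


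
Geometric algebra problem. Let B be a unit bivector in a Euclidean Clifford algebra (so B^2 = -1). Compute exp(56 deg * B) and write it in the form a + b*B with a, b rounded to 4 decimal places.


For a unit bivector B with B^2 = -1, the exponential series gives
e^(theta*B) = cos(theta) + sin(theta)*B (the GA analogue of Euler's formula).
theta = 56 degrees = 0.977384 rad
cos(56 deg) = 0.5592
sin(56 deg) = 0.8290
exp(theta*B) = 0.5592 + 0.8290*B


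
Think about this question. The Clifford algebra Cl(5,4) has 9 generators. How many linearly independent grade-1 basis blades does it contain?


Number of grade-k basis blades in Cl(p,q) with n = p + q is C(n, k).
n = 5 + 4 = 9
C(9, 1) = 9! / (1! * 8!)
= 362880 / (1 * 40320)
= 9


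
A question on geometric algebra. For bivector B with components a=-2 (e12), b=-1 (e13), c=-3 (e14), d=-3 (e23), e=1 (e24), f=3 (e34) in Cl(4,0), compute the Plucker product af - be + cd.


Plucker relation: af - be + cd
a*f = (-2)*3 = -6
b*e = (-1)*1 = -1
c*d = (-3)*(-3) = 9
af - be + cd = -6 - (-1) + 9
= 4


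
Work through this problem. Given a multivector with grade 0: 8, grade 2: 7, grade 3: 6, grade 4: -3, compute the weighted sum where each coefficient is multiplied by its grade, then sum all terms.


Grade-weighted sum = sum of grade_k * coefficient_k
0*8 = 0
2*7 = 14
3*6 = 18
4*(-3) = -12
Total = 0 + 14 + 18 + (-12) = 20


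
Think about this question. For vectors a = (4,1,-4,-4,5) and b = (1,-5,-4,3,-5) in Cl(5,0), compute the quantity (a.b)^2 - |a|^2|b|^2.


a . b = 4*1 + 1*(-5) + (-4)*(-4) + (-4)*3 + 5*(-5)
= 4 + (-5) + 16 + (-12) + (-25) = -22
|a|^2 = 4^2 + 1^2 + (-4)^2 + (-4)^2 + 5^2 = 74
|b|^2 = 1^2 + (-5)^2 + (-4)^2 + 3^2 + (-5)^2 = 76
(a.b)^2 = (-22)^2 = 484
|a|^2 * |b|^2 = 74 * 76 = 5624
Result = 484 - 5624 = -5140


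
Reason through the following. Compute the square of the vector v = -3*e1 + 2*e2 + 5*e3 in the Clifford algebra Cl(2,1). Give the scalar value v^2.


v^2 = sum of c_i^2 * e_i^2
Positive signature terms (e_i^2 = +1): (-3)^2 + 2^2 = 13
Negative signature terms (e_j^2 = -1): 5^2 = 25
v^2 = 13 - 25 = -12


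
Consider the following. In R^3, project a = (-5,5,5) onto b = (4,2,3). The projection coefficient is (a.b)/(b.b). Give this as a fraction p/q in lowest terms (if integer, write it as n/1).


Projection coefficient = (a . b) / (b . b)
a . b = (-5)*4 + 5*2 + 5*3
= -20 + 10 + 15 = 5
b . b = 4^2 + 2^2 + 3^2
= 16 + 4 + 9 = 29
Coefficient = 5/29
In lowest terms: 5/29


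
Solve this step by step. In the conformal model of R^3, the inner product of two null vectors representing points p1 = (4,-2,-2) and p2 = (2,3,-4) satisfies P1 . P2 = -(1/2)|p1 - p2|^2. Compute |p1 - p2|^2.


p1 - p2 = (2, -5, 2)
|p1 - p2|^2 = 2^2 + (-5)^2 + 2^2
= 4 + 25 + 4
= 33


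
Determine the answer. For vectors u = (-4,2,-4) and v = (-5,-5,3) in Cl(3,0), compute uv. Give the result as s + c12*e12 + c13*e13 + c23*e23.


In Cl(3,0): e_i^2 = 1, e_ie_j = -e_je_i for i != j.
Scalar part = u . v = (-4)*(-5) + 2*(-5) + (-4)*3
= 20 + (-10) + (-12) = -2
e12 coeff = (-4)*(-5) - 2*(-5) = 20 - (-10) = 30
e13 coeff = (-4)*3 - (-4)*(-5) = -12 - 20 = -32
e23 coeff = 2*3 - (-4)*(-5) = 6 - 20 = -14
uv = -2 + 30*e12 - 32*e13 - 14*e23


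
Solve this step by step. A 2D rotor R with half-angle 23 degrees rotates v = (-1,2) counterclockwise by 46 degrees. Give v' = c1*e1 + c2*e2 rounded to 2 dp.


Rotor R = cos(23deg) - sin(23deg)*e12
Rotation angle theta = 2 * 23 = 46 degrees
v' = R*v*~R rotates v by theta.
cos(46deg) = 0.6947, sin(46deg) = 0.7193
v'_1 = -1*cos(46deg) - 2*sin(46deg)
= -1*0.6947 - 2*0.7193
= -2.13
v'_2 = -1*sin(46deg) + 2*cos(46deg)
= -1*0.7193 + 2*0.6947
= 0.67
v' = -2.13*e1 + 0.67*e2


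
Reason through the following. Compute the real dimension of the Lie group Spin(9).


Spin(n) double-covers SO(n); both have Lie algebra so(n) of dimension n(n-1)/2.
n = 9
n(n-1) = 9 * 8 = 72
dim Spin(9) = 72/2 = 36


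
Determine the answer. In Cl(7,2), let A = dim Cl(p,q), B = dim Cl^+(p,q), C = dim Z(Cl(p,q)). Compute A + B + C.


n = 7 + 2 = 9
Total dim = 2^9 = 512
Even subalgebra dim = 2^8 = 256
n is odd, so center dim = 2
Sum = 512 + 256 + 2 = 770


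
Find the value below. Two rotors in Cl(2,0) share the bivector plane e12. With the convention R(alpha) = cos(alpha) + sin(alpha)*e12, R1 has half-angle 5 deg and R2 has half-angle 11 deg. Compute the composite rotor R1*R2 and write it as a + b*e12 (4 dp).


Same-plane rotors commute and their half-angles add:
R1*R2 = cos(a1 + a2) + sin(a1 + a2)*e12.
a1 + a2 = 5 + 11 = 16 deg
cos(16 deg) = 0.9613
sin(16 deg) = 0.2756
R1*R2 = 0.9613 + 0.2756*e12


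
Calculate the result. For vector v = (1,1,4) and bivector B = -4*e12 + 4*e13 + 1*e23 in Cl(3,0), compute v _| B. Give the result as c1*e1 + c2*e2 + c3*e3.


Left contraction v _| B = <vB>_1 (grade-1 part of the geometric product vB).
Using e1_|e12 = e2, e2_|e12 = -e1, e1_|e13 = e3, e3_|e13 = -e1, e2_|e23 = e3, e3_|e23 = -e2:
e1 coeff: -v2*b12 - v3*b13 = -(1)*(-4) - (4)*(4) = -12
e2 coeff: v1*b12 - v3*b23 = (1)*(-4) - (4)*(1) = -8
e3 coeff: v1*b13 + v2*b23 = (1)*(4) + (1)*(1) = 5
v _| B = -12*e1 - 8*e2 + 5*e3


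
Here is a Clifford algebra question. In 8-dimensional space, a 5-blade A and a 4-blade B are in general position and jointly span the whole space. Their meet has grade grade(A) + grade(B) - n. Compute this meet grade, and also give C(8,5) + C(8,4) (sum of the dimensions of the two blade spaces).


Meet grade = grade(A) + grade(B) - n
= 5 + 4 - 8 = 1
C(8,5) = 56
C(8,4) = 70
dim_A + dim_B = 56 + 70 = 126


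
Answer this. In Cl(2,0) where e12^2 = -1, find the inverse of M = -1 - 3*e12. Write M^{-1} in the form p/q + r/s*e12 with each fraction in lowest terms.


M = -1 - 3*e12, where e12^2 = -1.
Since M commutes with its reverse ~M = a - b*e12, M * ~M = a^2 - b^2*e12^2 = a^2 + b^2.
So M^{-1} = ~M / (a^2 + b^2) = (a - b*e12)/(a^2 + b^2).
a^2 + b^2 = 1 + 9 = 10
Scalar part = -1/10 = -1/10
Bivector coeff = 3/10 = 3/10
M^{-1} = -1/10 + 3/10*e12


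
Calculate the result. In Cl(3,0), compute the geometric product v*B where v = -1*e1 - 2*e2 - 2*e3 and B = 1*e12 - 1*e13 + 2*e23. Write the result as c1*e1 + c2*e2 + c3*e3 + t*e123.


vB has grade-1 (vector) and grade-3 (trivector) parts: vB = (v _| B) + (v ^ B).
Vector part <vB>_1:
  e1: -v2*b12 - v3*b13 = -(-2)*(1) - (-2)*(-1) = 0
  e2: v1*b12 - v3*b23 = (-1)*(1) - (-2)*(2) = 3
  e3: v1*b13 + v2*b23 = (-1)*(-1) + (-2)*(2) = -3
Trivector part <vB>_3:
  e123: v1*b23 - v2*b13 + v3*b12 = (-1)*(2) - (-2)*(-1) + (-2)*(1) = -6
vB = 0*e1 + 3*e2 - 3*e3 - 6*e123


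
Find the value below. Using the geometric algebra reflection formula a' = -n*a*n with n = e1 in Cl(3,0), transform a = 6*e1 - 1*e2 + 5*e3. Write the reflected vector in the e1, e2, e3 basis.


Reflection formula: a' = -n*a*n, with n = e1 (unit vector, n^2 = 1).
For reflection through hyperplane perp to e1:
The component along e1 flips sign, others stay.
a = (6, -1, 5)
a' = (-6, -1, 5)
a' = -6*e1 - 1*e2 + 5*e3


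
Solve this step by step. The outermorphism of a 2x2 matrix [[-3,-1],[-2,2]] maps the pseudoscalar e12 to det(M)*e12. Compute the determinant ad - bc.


The outermorphism of a linear map f sends e1^e2 to f(e1)^f(e2).
f(e1) = -3*e1 - 2*e2
f(e2) = -1*e1 + 2*e2
f(e1) ^ f(e2) = (-3*e1 - 2*e2) ^ (-1*e1 + 2*e2)
= (-3)*2*e12 + (-2)*(-1)*e21
= (-6 - 2)*e12
= -8*e12
Coefficient = -8


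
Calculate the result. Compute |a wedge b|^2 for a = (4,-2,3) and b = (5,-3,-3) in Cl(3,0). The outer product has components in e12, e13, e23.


a wedge b = (a1*b2 - a2*b1)*e12 + (a1*b3 - a3*b1)*e13 + (a2*b3 - a3*b2)*e23
e12 coeff: 4*(-3) - (-2)*5 = -12 - (-10) = -2
e13 coeff: 4*(-3) - 3*5 = -12 - 15 = -27
e23 coeff: (-2)*(-3) - 3*(-3) = 6 - (-9) = 15
|a wedge b|^2 = (-2)^2 + (-27)^2 + 15^2
= 4 + 729 + 225
= 958


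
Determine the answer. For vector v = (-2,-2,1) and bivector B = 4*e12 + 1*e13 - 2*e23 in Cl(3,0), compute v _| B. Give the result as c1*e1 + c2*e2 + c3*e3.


Left contraction v _| B = <vB>_1 (grade-1 part of the geometric product vB).
Using e1_|e12 = e2, e2_|e12 = -e1, e1_|e13 = e3, e3_|e13 = -e1, e2_|e23 = e3, e3_|e23 = -e2:
e1 coeff: -v2*b12 - v3*b13 = -(-2)*(4) - (1)*(1) = 7
e2 coeff: v1*b12 - v3*b23 = (-2)*(4) - (1)*(-2) = -6
e3 coeff: v1*b13 + v2*b23 = (-2)*(1) + (-2)*(-2) = 2
v _| B = 7*e1 - 6*e2 + 2*e3


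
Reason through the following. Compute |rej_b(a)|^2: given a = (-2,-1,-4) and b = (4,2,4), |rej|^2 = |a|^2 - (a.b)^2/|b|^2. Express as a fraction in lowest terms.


|a|^2 = (-2)^2 + (-1)^2 + (-4)^2 = 21
|b|^2 = 4^2 + 2^2 + 4^2 = 36
a . b = (-2)*4 + (-1)*2 + (-4)*4 = -26
(a.b)^2 = (-26)^2 = 676
|rej|^2 = 21 - 676/36
= (756 - 676)/36
= 80/36
In lowest terms: 20/9


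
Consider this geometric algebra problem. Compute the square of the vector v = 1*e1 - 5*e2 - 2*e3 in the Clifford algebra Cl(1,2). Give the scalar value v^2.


v^2 = sum of c_i^2 * e_i^2
Positive signature terms (e_i^2 = +1): 1^2 = 1
Negative signature terms (e_j^2 = -1): (-5)^2 + (-2)^2 = 29
v^2 = 1 - 29 = -28


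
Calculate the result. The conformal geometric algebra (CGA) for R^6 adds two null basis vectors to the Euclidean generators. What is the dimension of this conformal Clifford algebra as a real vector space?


The conformal model of R^6 uses Cl(7,1): the 6 Euclidean generators plus two extra orthogonal generators e+ (e+^2 = +1) and e- (e-^2 = -1), from which the null vectors e0, einf are built.
Number of generators m = 6 + 2 = 8.
dim Cl(p,q) = 2^m = 2^8 = 256


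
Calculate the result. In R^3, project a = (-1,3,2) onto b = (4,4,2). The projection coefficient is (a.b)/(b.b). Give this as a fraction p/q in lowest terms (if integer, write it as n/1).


Projection coefficient = (a . b) / (b . b)
a . b = (-1)*4 + 3*4 + 2*2
= -4 + 12 + 4 = 12
b . b = 4^2 + 4^2 + 2^2
= 16 + 16 + 4 = 36
Coefficient = 12/36
In lowest terms: 1/3


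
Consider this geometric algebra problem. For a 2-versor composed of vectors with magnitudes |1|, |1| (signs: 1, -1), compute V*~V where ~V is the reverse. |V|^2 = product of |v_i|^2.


Each vector v_i has |v_i|^2 = s_i^2
Squared scales: 1^2 = 1, (-1)^2 = 1
|V|^2 = 1 * 1
= 1


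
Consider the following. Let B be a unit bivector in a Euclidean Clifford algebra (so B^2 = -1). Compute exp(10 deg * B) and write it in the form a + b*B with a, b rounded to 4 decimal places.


For a unit bivector B with B^2 = -1, the exponential series gives
e^(theta*B) = cos(theta) + sin(theta)*B (the GA analogue of Euler's formula).
theta = 10 degrees = 0.174533 rad
cos(10 deg) = 0.9848
sin(10 deg) = 0.1736
exp(theta*B) = 0.9848 + 0.1736*B


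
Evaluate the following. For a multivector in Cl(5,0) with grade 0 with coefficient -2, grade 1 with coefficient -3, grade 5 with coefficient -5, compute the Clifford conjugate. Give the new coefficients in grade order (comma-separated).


Clifford conjugate sign for grade k: (-1)^(k(k+1)/2)
Grade 0: (-1)^(0*1/2) = (-1)^0 = 1, coeff -2 -> -2
Grade 1: (-1)^(1*2/2) = (-1)^1 = -1, coeff -3 -> 3
Grade 5: (-1)^(5*6/2) = (-1)^15 = -1, coeff -5 -> 5
Conjugated coefficients: -2, 3, 5


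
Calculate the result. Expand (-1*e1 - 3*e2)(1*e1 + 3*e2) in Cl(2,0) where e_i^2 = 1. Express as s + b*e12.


Expand: (-1*e1 - 3*e2)(1*e1 + 3*e2)
= (-1)*1*e1e1 + (-1)*3*e1e2 + (-3)*1*e2e1 + (-3)*3*e2e2
Using e1^2 = e2^2 = 1, e2e1 = -e1e2:
Scalar part s = (-1)*1 + (-3)*3 = -1 + (-9) = -10
Bivector part b = (-1)*3 - (-3)*1 = -3 - (-3) = 0
uv = -10 + 0*e12


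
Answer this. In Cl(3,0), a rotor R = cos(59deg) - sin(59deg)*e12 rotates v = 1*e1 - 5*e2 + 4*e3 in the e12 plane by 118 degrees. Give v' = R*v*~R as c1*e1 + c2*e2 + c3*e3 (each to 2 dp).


Rotor R = cos(59deg) - sin(59deg)*e12
Rotation angle theta = 2 * 59 = 118 degrees in the e12 plane (e1 -> e2).
The component perpendicular to the plane (e3) is invariant: v'_3 = v3 = 4.00
cos(118deg) = -0.4695, sin(118deg) = 0.8829
v'_1 = v1*cos(theta) - v2*sin(theta) = 1*(-0.4695) - (-5)*0.8829 = 3.95
v'_2 = v1*sin(theta) + v2*cos(theta) = 1*0.8829 + (-5)*(-0.4695) = 3.23
v' = 3.95*e1 + 3.23*e2 + 4.00*e3


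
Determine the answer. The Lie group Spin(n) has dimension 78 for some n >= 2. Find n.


dim Spin(n) = dim so(n) = n(n-1)/2.
Solve n(n-1)/2 = 78, i.e. n^2 - n - 156 = 0.
Discriminant = 1 + 8*78 = 625
n = (1 + sqrt(625))/2 = (1 + 25)/2 = 13


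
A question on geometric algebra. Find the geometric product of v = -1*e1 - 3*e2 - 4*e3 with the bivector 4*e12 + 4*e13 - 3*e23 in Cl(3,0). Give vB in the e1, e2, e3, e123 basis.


vB has grade-1 (vector) and grade-3 (trivector) parts: vB = (v _| B) + (v ^ B).
Vector part <vB>_1:
  e1: -v2*b12 - v3*b13 = -(-3)*(4) - (-4)*(4) = 28
  e2: v1*b12 - v3*b23 = (-1)*(4) - (-4)*(-3) = -16
  e3: v1*b13 + v2*b23 = (-1)*(4) + (-3)*(-3) = 5
Trivector part <vB>_3:
  e123: v1*b23 - v2*b13 + v3*b12 = (-1)*(-3) - (-3)*(4) + (-4)*(4) = -1
vB = 28*e1 - 16*e2 + 5*e3 - 1*e123
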